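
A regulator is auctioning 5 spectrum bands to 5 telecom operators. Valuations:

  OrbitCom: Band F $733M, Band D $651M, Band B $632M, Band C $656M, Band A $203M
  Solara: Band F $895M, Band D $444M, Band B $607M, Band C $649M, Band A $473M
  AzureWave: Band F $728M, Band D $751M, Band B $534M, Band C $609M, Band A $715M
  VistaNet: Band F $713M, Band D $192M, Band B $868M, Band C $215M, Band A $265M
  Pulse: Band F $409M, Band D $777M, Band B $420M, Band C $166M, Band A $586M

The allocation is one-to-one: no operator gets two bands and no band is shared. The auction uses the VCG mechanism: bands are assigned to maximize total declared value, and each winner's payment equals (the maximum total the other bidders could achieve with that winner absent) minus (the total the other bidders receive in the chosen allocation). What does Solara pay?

Solara pays $77M.

Efficient allocation: OrbitCom→Band C ($656M), Solara→Band F ($895M), AzureWave→Band A ($715M), VistaNet→Band B ($868M), Pulse→Band D ($777M); total welfare W = $3911M.
Solara receives Band F at value $895M, so the others get W − 895 = $3016M.
Without Solara: best allocation of the remaining 4 bidders over all 5 bands is OrbitCom→Band F ($733M), AzureWave→Band A ($715M), VistaNet→Band B ($868M), Pulse→Band D ($777M), total $3093M.
VCG payment = (others' best without Solara) − (others' welfare with Solara) = 3093 − 3016 = $77M.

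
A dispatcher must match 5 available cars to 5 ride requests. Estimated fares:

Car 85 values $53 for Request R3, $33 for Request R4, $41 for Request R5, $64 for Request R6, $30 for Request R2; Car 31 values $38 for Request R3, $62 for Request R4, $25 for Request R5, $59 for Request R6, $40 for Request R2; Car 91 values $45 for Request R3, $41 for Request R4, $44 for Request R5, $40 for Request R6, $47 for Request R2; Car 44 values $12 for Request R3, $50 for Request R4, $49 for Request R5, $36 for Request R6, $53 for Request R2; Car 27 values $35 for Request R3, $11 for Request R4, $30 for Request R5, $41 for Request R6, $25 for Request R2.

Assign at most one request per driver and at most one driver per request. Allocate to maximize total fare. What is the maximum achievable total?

Treat this as an assignment problem: match each driver to one request.
Optimal: Car 85→Request R6 ($64), Car 31→Request R4 ($62), Car 91→Request R5 ($44), Car 44→Request R2 ($53), Car 27→Request R3 ($35) — total 64+62+44+53+35 = $258.
Row-greedy (each driver in turn takes its best remaining request) gives $257, worse by 1.
No other one-to-one assignment exceeds $258.

Max total: $258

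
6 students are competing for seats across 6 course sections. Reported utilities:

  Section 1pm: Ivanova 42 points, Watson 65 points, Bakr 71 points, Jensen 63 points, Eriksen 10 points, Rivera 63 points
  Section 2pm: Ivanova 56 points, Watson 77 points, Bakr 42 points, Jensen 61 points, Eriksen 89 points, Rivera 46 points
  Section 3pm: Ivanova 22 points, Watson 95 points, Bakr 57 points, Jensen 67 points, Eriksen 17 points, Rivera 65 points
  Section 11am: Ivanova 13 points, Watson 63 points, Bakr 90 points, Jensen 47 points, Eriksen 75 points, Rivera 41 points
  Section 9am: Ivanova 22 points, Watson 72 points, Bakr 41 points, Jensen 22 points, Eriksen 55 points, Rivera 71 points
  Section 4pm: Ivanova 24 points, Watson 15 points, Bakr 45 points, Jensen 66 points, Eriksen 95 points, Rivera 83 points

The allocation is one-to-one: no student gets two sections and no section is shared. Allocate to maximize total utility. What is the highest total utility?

Treat this as an assignment problem: match each student to one section.
Optimal: Ivanova→Section 2pm (56 points), Watson→Section 3pm (95 points), Bakr→Section 11am (90 points), Jensen→Section 1pm (63 points), Eriksen→Section 4pm (95 points), Rivera→Section 9am (71 points) — total 56+95+90+63+95+71 = 470 points.
Column-greedy (each section in turn goes to its best remaining student) gives 397 points, worse by 73.
Checked against all permutations: 470 points is optimal.

Max total: 470 points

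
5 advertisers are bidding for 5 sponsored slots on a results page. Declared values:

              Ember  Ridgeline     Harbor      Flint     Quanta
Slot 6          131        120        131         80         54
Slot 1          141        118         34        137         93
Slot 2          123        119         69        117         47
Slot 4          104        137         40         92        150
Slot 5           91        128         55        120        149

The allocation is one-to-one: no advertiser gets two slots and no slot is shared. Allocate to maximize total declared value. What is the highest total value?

Treat this as an assignment problem: match each advertiser to one slot.
Optimal: Ember→Slot 2 ($123), Ridgeline→Slot 4 ($137), Harbor→Slot 6 ($131), Flint→Slot 1 ($137), Quanta→Slot 5 ($149) — total 123+137+131+137+149 = $677.
Next-best assignment: Ember→Slot 1, Ridgeline→Slot 4, Harbor→Slot 6, Flint→Slot 2, Quanta→Slot 5 = $675.
Swapping Quanta↔Ridgeline (Quanta→Slot 4 $150, Ridgeline→Slot 5 $128) loses 8.

Max total: $677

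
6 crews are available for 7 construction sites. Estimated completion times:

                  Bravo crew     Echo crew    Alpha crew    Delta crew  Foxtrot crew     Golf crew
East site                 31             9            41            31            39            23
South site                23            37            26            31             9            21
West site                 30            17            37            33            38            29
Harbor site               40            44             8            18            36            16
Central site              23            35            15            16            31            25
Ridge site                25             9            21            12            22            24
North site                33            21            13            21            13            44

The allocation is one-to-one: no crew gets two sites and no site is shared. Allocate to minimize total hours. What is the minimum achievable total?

This is the linear assignment problem.
Optimal: Bravo crew→Central site (23 hours), Echo crew→East site (9 hours), Alpha crew→North site (13 hours), Delta crew→Ridge site (12 hours), Foxtrot crew→South site (9 hours), Golf crew→Harbor site (16 hours) — total 23+9+13+12+9+16 = 82 hours.
Min-entry greedy (repeatedly take the single cheapest remaining cell) gives 90 hours, worse by 8.
Next-best assignment: Bravo crew→Central site, Echo crew→East site, Alpha crew→Harbor site, Delta crew→Ridge site, Foxtrot crew→North site, Golf crew→South site = 86 hours.

Minimum total: 82 hours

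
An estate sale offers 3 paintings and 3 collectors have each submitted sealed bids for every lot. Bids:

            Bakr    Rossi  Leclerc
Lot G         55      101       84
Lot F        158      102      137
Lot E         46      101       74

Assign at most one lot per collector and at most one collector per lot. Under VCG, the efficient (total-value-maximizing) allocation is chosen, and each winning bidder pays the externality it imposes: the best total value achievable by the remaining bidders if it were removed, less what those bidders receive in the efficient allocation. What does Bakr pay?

Bakr pays $53.

Efficient allocation: Bakr→Lot F ($158), Rossi→Lot E ($101), Leclerc→Lot G ($84); total welfare W = $343.
Bakr receives Lot F at value $158, so the others get W − 158 = $185.
Without Bakr: best allocation of the remaining 2 bidders over all 3 lots is Rossi→Lot G ($101), Leclerc→Lot F ($137), total $238.
VCG payment = (others' best without Bakr) − (others' welfare with Bakr) = 238 − 185 = $53.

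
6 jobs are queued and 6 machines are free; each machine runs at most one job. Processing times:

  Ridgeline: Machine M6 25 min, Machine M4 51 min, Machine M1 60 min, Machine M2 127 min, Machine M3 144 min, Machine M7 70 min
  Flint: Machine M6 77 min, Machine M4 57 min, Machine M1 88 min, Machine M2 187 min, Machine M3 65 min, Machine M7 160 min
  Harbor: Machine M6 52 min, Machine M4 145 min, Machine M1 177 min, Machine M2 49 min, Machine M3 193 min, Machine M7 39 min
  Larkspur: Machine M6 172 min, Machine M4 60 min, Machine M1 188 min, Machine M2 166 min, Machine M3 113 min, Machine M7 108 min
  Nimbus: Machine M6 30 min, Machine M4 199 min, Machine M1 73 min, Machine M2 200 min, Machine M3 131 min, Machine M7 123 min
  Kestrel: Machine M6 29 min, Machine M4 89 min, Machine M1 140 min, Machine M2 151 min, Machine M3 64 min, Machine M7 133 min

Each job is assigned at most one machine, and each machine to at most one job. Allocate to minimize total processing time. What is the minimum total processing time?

Minimum total: 346 min

Treat this as an assignment problem: match each job to one machine.
Optimal: Ridgeline→Machine M7 (70 min), Flint→Machine M3 (65 min), Harbor→Machine M2 (49 min), Larkspur→Machine M4 (60 min), Nimbus→Machine M1 (73 min), Kestrel→Machine M6 (29 min) — total 70+65+49+60+73+29 = 346 min.
Row-greedy (each job in turn takes its cheapest remaining machine) gives 458 min, worse by 112.
Swapping Larkspur↔Ridgeline (Larkspur→Machine M7 108 min, Ridgeline→Machine M4 51 min) adds 29.
Checked against all permutations: 346 min is optimal.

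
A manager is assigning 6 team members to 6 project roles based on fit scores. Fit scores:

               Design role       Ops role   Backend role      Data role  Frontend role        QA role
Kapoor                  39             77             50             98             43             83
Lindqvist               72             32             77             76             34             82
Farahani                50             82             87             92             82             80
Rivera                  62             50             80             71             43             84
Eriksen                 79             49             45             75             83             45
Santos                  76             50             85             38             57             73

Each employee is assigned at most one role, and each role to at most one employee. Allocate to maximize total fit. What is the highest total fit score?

Optimal: Kapoor→Data role (98 pts), Lindqvist→Design role (72 pts), Farahani→Ops role (82 pts), Rivera→QA role (84 pts), Eriksen→Frontend role (83 pts), Santos→Backend role (85 pts) — total 98+72+82+84+83+85 = 504 pts.
Row-greedy (each employee in turn takes its best remaining role) gives 462 pts, worse by 42.
Next-best assignment: Kapoor→Data role, Lindqvist→QA role, Farahani→Ops role, Rivera→Backend role, Eriksen→Frontend role, Santos→Design role = 501 pts.
Swapping Farahani↔Rivera (Farahani→QA role 80 pts, Rivera→Ops role 50 pts) loses 36.

Maximum total: 504 pts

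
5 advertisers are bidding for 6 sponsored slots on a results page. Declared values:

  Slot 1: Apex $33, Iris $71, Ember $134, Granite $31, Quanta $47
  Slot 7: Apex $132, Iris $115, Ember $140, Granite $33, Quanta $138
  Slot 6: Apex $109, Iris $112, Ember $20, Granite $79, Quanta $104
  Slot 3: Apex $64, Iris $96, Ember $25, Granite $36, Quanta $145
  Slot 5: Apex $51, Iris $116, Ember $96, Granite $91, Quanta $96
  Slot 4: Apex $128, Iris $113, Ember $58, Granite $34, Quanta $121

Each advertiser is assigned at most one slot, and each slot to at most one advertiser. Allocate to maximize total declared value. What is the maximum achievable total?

Optimal: Apex→Slot 4 ($128), Iris→Slot 6 ($112), Ember→Slot 7 ($140), Granite→Slot 5 ($91), Quanta→Slot 3 ($145) — total 128+112+140+91+145 = $616.
Swapping Apex↔Ember (Apex→Slot 7 $132, Ember→Slot 4 $58) loses 78.

Maximum total: $616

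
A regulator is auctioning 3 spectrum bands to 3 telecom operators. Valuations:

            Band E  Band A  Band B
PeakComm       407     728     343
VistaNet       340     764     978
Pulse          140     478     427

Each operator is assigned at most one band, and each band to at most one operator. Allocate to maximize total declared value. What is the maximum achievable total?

This is the linear assignment problem.
Optimal: PeakComm→Band E ($407M), VistaNet→Band B ($978M), Pulse→Band A ($478M) — total 407+978+478 = $1863M.
Column-greedy (each band in turn goes to its best remaining operator) gives $1598M, worse by 265.
Next-best assignment: PeakComm→Band A, VistaNet→Band B, Pulse→Band E = $1846M.
Every other assignment is strictly worse.

Max total: $1863M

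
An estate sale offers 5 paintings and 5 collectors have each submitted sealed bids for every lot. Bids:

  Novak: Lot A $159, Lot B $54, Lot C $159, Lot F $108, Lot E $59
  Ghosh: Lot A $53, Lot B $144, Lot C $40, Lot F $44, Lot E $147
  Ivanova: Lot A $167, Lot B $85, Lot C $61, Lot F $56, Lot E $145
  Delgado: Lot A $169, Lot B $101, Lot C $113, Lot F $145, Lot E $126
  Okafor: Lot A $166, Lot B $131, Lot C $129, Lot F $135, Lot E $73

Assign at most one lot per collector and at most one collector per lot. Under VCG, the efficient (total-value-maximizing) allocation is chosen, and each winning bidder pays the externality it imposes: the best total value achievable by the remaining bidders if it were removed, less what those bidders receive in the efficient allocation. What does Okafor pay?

Efficient allocation: Novak→Lot C ($159), Ghosh→Lot B ($144), Ivanova→Lot E ($145), Delgado→Lot F ($145), Okafor→Lot A ($166); total welfare W = $759.
Okafor receives Lot A at value $166, so the others get W − 166 = $593.
Without Okafor: best allocation of the remaining 4 bidders over all 5 lots is Novak→Lot C ($159), Ghosh→Lot E ($147), Ivanova→Lot A ($167), Delgado→Lot F ($145), total $618.
VCG payment = (others' best without Okafor) − (others' welfare with Okafor) = 618 − 593 = $25.

Okafor pays $25.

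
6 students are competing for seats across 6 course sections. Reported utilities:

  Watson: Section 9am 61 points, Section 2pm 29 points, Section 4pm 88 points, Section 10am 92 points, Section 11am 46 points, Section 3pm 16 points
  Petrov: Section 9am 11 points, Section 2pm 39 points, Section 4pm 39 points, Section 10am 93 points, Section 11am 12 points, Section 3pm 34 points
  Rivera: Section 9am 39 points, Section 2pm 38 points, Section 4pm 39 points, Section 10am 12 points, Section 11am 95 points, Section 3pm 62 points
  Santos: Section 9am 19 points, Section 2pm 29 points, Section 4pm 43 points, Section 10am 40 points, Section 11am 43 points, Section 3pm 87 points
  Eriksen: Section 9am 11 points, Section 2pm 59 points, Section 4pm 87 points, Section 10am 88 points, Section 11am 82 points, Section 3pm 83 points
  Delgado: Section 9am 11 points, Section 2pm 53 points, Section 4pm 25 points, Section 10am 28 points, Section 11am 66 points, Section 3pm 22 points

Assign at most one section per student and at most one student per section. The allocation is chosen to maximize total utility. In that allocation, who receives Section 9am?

This is the linear assignment problem.
Optimal: Watson→Section 9am (61 points), Petrov→Section 10am (93 points), Rivera→Section 11am (95 points), Santos→Section 3pm (87 points), Eriksen→Section 4pm (87 points), Delgado→Section 2pm (53 points) — total 61+93+95+87+87+53 = 476 points.
Row-greedy (each student in turn takes its best remaining section) gives 411 points, worse by 65.
Checked against all permutations: 476 points is optimal.
Watson's own top section is Section 10am (92 points), but forcing Watson→Section 10am and reassigning the rest optimally gives only 425 points — worse by 51.

Watson receives Section 9am.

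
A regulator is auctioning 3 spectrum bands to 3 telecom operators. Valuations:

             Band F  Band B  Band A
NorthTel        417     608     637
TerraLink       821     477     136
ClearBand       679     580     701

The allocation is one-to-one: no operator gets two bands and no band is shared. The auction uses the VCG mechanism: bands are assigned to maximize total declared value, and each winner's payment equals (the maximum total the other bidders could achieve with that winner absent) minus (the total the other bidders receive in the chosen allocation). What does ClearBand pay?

ClearBand pays $29M.

Efficient allocation: NorthTel→Band B ($608M), TerraLink→Band F ($821M), ClearBand→Band A ($701M); total welfare W = $2130M.
ClearBand receives Band A at value $701M, so the others get W − 701 = $1429M.
Without ClearBand: best allocation of the remaining 2 bidders over all 3 bands is NorthTel→Band A ($637M), TerraLink→Band F ($821M), total $1458M.
VCG payment = (others' best without ClearBand) − (others' welfare with ClearBand) = 1458 − 1429 = $29M.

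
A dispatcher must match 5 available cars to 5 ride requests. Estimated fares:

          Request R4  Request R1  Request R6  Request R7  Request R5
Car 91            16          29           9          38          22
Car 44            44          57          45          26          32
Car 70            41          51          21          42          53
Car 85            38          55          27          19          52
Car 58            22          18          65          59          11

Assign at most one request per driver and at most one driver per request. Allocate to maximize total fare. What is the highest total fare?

Optimal: Car 91→Request R7 ($38), Car 44→Request R4 ($44), Car 70→Request R5 ($53), Car 85→Request R1 ($55), Car 58→Request R6 ($65) — total 38+44+53+55+65 = $255.
Row-greedy (each driver in turn takes its best remaining request) gives $251, worse by 4.
Next-best assignment: Car 91→Request R7, Car 44→Request R1, Car 70→Request R4, Car 85→Request R5, Car 58→Request R6 = $253.

Max total: $255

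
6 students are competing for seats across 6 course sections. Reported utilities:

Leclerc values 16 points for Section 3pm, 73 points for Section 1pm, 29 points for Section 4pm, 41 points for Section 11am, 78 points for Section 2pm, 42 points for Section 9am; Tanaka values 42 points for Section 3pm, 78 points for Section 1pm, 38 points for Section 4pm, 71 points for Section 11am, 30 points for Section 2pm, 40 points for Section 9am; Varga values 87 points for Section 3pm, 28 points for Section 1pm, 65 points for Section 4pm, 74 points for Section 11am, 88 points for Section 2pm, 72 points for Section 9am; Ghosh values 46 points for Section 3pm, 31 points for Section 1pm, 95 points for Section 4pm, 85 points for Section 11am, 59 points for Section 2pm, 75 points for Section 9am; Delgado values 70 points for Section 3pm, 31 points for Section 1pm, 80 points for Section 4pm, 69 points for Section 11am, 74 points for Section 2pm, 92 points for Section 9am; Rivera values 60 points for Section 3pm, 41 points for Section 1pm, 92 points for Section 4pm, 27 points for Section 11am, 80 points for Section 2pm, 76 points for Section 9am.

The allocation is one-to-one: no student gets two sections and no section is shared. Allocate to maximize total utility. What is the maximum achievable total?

This is the linear assignment problem.
Optimal: Leclerc→Section 2pm (78 points), Tanaka→Section 1pm (78 points), Varga→Section 3pm (87 points), Ghosh→Section 11am (85 points), Delgado→Section 9am (92 points), Rivera→Section 4pm (92 points) — total 78+78+87+85+92+92 = 512 points.
Column-greedy (each section in turn goes to its best remaining student) gives 451 points, worse by 61.

Maximum total: 512 points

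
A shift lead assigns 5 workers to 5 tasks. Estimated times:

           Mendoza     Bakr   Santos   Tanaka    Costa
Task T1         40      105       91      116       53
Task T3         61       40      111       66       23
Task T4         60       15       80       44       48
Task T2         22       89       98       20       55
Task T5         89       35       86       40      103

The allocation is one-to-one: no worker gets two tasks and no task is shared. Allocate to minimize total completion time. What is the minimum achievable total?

Min total: 184 min

Optimal: Mendoza→Task T1 (40 min), Bakr→Task T4 (15 min), Santos→Task T5 (86 min), Tanaka→Task T2 (20 min), Costa→Task T3 (23 min) — total 40+15+86+20+23 = 184 min.
Row-greedy (each worker in turn takes its cheapest remaining task) gives 242 min, worse by 58.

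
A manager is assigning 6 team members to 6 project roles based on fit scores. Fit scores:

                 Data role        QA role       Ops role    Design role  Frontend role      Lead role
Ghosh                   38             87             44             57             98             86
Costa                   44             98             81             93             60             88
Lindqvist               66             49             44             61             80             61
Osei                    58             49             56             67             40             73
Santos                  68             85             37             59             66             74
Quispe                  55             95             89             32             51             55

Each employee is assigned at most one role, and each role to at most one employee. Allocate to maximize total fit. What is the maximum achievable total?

Optimal: Ghosh→Frontend role (98 pts), Costa→Design role (93 pts), Lindqvist→Data role (66 pts), Osei→Lead role (73 pts), Santos→QA role (85 pts), Quispe→Ops role (89 pts) — total 98+93+66+73+85+89 = 504 pts.
Next-best assignment: Ghosh→Frontend role, Costa→Lead role, Lindqvist→Data role, Osei→Design role, Santos→QA role, Quispe→Ops role = 493 pts.
Checked against all permutations: 504 pts is optimal.

Max total: 504 pts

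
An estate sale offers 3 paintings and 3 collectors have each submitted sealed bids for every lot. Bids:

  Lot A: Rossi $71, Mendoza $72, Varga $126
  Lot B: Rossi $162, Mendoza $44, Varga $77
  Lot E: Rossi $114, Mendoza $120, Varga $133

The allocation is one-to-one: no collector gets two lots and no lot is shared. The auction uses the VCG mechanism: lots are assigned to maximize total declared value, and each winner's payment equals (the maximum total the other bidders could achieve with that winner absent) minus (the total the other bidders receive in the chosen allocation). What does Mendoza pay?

Mendoza pays $7.

Efficient allocation: Rossi→Lot B ($162), Mendoza→Lot E ($120), Varga→Lot A ($126); total welfare W = $408.
Mendoza receives Lot E at value $120, so the others get W − 120 = $288.
Without Mendoza: best allocation of the remaining 2 bidders over all 3 lots is Rossi→Lot B ($162), Varga→Lot E ($133), total $295.
VCG payment = (others' best without Mendoza) − (others' welfare with Mendoza) = 295 − 288 = $7.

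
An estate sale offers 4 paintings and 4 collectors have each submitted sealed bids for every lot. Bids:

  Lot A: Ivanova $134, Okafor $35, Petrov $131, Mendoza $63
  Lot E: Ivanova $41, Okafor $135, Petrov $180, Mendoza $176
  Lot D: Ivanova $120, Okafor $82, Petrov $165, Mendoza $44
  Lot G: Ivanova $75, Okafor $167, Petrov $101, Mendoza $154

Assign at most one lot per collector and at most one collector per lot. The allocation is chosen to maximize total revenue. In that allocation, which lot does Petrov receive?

Optimal: Ivanova→Lot A ($134), Okafor→Lot G ($167), Petrov→Lot D ($165), Mendoza→Lot E ($176) — total 134+167+165+176 = $642.
Max-entry greedy (repeatedly take the single best remaining cell) gives $525, worse by 117.
Swapping Ivanova↔Okafor (Ivanova→Lot G $75, Okafor→Lot A $35) loses 191.
No other one-to-one assignment exceeds $642.
Petrov's own top lot is Lot E ($180), but forcing Petrov→Lot E and reassigning the rest optimally gives only $550 — worse by 92.

Petrov receives Lot D.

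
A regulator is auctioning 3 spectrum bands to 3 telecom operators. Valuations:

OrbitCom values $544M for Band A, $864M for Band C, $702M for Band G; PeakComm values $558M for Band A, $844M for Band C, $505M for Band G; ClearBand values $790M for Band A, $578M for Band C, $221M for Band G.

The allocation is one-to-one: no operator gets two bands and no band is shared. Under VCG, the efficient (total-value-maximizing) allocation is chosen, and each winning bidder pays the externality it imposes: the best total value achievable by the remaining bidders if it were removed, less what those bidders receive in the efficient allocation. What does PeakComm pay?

Efficient allocation: OrbitCom→Band G ($702M), PeakComm→Band C ($844M), ClearBand→Band A ($790M); total welfare W = $2336M.
PeakComm receives Band C at value $844M, so the others get W − 844 = $1492M.
Without PeakComm: best allocation of the remaining 2 bidders over all 3 bands is OrbitCom→Band C ($864M), ClearBand→Band A ($790M), total $1654M.
VCG payment = (others' best without PeakComm) − (others' welfare with PeakComm) = 1654 − 1492 = $162M.

PeakComm pays $162M.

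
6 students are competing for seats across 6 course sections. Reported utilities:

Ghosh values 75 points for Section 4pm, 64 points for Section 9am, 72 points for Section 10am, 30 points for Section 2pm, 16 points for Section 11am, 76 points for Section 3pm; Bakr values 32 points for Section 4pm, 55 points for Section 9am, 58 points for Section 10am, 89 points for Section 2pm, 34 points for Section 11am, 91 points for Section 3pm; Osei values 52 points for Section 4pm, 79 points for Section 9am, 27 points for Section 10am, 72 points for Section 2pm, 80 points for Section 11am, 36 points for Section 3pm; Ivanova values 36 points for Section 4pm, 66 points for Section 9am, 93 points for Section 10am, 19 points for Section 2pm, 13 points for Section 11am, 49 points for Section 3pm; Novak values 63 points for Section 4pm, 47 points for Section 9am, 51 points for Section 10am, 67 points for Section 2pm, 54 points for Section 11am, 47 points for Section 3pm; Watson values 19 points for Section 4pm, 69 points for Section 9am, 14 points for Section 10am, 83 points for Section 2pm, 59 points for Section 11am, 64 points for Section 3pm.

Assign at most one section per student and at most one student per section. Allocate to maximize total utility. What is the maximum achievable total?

Max total: 475 points

Optimal: Ghosh→Section 4pm (75 points), Bakr→Section 3pm (91 points), Osei→Section 9am (79 points), Ivanova→Section 10am (93 points), Novak→Section 11am (54 points), Watson→Section 2pm (83 points) — total 75+91+79+93+54+83 = 475 points.
Max-entry greedy (repeatedly take the single best remaining cell) gives 469 points, worse by 6.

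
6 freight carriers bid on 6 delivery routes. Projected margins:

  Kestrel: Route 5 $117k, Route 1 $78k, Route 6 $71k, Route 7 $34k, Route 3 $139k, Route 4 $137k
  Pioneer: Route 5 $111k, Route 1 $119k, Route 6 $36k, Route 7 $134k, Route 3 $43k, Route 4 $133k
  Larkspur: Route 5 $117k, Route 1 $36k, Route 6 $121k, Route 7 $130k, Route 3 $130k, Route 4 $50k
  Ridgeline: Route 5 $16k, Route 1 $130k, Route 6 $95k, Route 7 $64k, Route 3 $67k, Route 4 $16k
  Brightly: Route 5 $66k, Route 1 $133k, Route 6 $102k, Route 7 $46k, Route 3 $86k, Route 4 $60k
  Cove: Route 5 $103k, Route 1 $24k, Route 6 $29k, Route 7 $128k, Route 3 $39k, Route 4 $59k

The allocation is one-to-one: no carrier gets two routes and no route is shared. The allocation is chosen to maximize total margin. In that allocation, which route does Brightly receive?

Optimal: Kestrel→Route 3 ($139k), Pioneer→Route 4 ($133k), Larkspur→Route 5 ($117k), Ridgeline→Route 1 ($130k), Brightly→Route 6 ($102k), Cove→Route 7 ($128k) — total 139+133+117+130+102+128 = $749k.
Max-entry greedy (repeatedly take the single best remaining cell) gives $646k, worse by 103.
Swapping Pioneer↔Ridgeline (Pioneer→Route 1 $119k, Ridgeline→Route 4 $16k) loses 128.
Brightly's own top route is Route 1 ($133k), but forcing Brightly→Route 1 and reassigning the rest optimally gives only $745k — worse by 4.

Brightly receives Route 6.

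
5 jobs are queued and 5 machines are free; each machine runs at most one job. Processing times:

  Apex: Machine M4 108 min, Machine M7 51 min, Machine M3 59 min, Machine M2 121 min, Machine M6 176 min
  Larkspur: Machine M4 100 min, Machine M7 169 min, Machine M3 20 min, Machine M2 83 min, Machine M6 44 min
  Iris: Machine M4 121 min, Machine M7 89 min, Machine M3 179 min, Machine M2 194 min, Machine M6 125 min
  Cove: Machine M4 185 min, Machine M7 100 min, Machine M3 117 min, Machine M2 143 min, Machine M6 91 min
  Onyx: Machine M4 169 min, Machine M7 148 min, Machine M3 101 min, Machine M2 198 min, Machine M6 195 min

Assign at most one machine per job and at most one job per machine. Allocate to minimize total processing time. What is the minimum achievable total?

Min total: 447 min

Optimal: Apex→Machine M7 (51 min), Larkspur→Machine M2 (83 min), Iris→Machine M4 (121 min), Cove→Machine M6 (91 min), Onyx→Machine M3 (101 min) — total 51+83+121+91+101 = 447 min.
Column-greedy (each machine in turn goes to its cheapest remaining job) gives 520 min, worse by 73.
Next-best assignment: Apex→Machine M7, Larkspur→Machine M6, Iris→Machine M4, Cove→Machine M2, Onyx→Machine M3 = 460 min.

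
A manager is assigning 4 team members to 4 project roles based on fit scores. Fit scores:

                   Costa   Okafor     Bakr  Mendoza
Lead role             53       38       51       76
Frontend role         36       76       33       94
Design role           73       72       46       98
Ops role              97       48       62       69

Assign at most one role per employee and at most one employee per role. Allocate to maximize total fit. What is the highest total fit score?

This is a one-to-one assignment (maximum-weight bipartite matching).
Optimal: Costa→Ops role (97 pts), Okafor→Frontend role (76 pts), Bakr→Lead role (51 pts), Mendoza→Design role (98 pts) — total 97+76+51+98 = 322 pts.
Column-greedy (each role in turn goes to its best remaining employee) gives 287 pts, worse by 35.
Next-best assignment: Costa→Ops role, Okafor→Design role, Bakr→Lead role, Mendoza→Frontend role = 314 pts.
No other one-to-one assignment exceeds 322 pts.

Max total: 322 pts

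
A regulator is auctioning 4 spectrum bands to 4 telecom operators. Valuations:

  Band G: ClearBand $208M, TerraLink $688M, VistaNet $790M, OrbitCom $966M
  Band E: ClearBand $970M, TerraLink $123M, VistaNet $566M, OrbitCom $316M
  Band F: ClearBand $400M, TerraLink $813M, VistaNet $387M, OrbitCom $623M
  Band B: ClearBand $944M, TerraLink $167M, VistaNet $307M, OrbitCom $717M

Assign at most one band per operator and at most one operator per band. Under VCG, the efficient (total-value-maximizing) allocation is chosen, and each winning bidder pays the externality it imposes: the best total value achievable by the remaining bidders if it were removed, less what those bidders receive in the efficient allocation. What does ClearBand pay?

ClearBand pays $25M.

Efficient allocation: ClearBand→Band E ($970M), TerraLink→Band F ($813M), VistaNet→Band G ($790M), OrbitCom→Band B ($717M); total welfare W = $3290M.
ClearBand receives Band E at value $970M, so the others get W − 970 = $2320M.
Without ClearBand: best allocation of the remaining 3 bidders over all 4 bands is TerraLink→Band F ($813M), VistaNet→Band E ($566M), OrbitCom→Band G ($966M), total $2345M.
VCG payment = (others' best without ClearBand) − (others' welfare with ClearBand) = 2345 − 2320 = $25M.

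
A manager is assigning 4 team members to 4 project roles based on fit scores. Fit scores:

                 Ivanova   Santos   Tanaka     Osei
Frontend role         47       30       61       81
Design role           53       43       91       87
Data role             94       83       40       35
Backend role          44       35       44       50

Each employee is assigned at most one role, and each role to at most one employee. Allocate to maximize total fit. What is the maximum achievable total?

Optimal: Ivanova→Data role (94 pts), Santos→Backend role (35 pts), Tanaka→Design role (91 pts), Osei→Frontend role (81 pts) — total 94+35+91+81 = 301 pts.
Row-greedy (each employee in turn takes its best remaining role) gives 248 pts, worse by 53.
Swapping Osei↔Santos (Osei→Backend role 50 pts, Santos→Frontend role 30 pts) loses 36.
Every other assignment is strictly worse.

Maximum total: 301 pts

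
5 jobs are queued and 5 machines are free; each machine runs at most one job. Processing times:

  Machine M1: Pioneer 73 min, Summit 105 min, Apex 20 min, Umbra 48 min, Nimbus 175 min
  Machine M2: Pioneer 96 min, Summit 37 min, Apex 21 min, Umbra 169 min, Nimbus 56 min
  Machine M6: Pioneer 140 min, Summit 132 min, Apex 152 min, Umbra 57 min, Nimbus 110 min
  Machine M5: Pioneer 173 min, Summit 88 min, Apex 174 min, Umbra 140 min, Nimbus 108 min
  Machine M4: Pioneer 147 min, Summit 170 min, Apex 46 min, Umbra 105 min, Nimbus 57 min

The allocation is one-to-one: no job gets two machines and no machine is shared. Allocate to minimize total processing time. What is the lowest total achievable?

Min total: 296 min

Optimal: Pioneer→Machine M1 (73 min), Summit→Machine M5 (88 min), Apex→Machine M2 (21 min), Umbra→Machine M6 (57 min), Nimbus→Machine M4 (57 min) — total 73+88+21+57+57 = 296 min.
Min-entry greedy (repeatedly take the single cheapest remaining cell) gives 344 min, worse by 48.
Swapping Nimbus↔Summit (Nimbus→Machine M5 108 min, Summit→Machine M4 170 min) adds 133.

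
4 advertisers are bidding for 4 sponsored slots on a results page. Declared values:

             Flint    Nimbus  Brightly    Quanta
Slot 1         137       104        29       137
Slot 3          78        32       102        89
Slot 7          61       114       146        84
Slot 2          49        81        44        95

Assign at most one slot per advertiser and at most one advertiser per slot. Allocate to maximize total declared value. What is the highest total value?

Max total: $453

Optimal: Flint→Slot 1 ($137), Nimbus→Slot 2 ($81), Brightly→Slot 7 ($146), Quanta→Slot 3 ($89) — total 137+81+146+89 = $453.
Max-entry greedy (repeatedly take the single best remaining cell) gives $410, worse by 43.
Swapping Flint↔Quanta (Flint→Slot 3 $78, Quanta→Slot 1 $137) loses 11.
Checked against all permutations: $453 is optimal.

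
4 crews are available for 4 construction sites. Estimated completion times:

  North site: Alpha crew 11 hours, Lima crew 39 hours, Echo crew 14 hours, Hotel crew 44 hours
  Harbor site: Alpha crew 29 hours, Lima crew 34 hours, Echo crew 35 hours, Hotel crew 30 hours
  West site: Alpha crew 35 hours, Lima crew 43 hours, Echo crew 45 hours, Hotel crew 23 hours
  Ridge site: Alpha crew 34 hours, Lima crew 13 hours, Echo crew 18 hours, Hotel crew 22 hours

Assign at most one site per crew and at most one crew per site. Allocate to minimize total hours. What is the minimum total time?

Minimum total: 79 hours

This is the linear assignment problem.
Optimal: Alpha crew→Harbor site (29 hours), Lima crew→Ridge site (13 hours), Echo crew→North site (14 hours), Hotel crew→West site (23 hours) — total 29+13+14+23 = 79 hours.
Column-greedy (each site in turn goes to its cheapest remaining crew) gives 102 hours, worse by 23.
Next-best assignment: Alpha crew→North site, Lima crew→Ridge site, Echo crew→Harbor site, Hotel crew→West site = 82 hours.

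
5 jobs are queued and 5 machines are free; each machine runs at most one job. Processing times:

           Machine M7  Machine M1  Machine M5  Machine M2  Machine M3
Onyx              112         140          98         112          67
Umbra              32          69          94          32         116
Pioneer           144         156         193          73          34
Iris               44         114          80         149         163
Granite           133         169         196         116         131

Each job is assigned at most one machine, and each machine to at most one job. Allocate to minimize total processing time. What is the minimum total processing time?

Optimal: Onyx→Machine M5 (98 min), Umbra→Machine M1 (69 min), Pioneer→Machine M3 (34 min), Iris→Machine M7 (44 min), Granite→Machine M2 (116 min) — total 98+69+34+44+116 = 361 min.
Row-greedy (each job in turn takes its cheapest remaining machine) gives 421 min, worse by 60.
Next-best assignment: Onyx→Machine M5, Umbra→Machine M2, Pioneer→Machine M3, Iris→Machine M7, Granite→Machine M1 = 377 min.
No other one-to-one assignment undercuts 361 min.

Minimum total: 361 min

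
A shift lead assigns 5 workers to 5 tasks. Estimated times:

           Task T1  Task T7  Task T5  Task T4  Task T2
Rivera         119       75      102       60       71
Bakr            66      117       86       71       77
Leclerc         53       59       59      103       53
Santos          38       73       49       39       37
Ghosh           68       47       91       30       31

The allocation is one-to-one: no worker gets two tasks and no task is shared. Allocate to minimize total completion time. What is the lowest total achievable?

Optimal: Rivera→Task T4 (60 min), Bakr→Task T1 (66 min), Leclerc→Task T7 (59 min), Santos→Task T5 (49 min), Ghosh→Task T2 (31 min) — total 60+66+59+49+31 = 265 min.
Min-entry greedy (repeatedly take the single cheapest remaining cell) gives 281 min, worse by 16.
Swapping Ghosh↔Santos (Ghosh→Task T5 91 min, Santos→Task T2 37 min) adds 48.
Every other assignment is strictly worse.

Min total: 265 min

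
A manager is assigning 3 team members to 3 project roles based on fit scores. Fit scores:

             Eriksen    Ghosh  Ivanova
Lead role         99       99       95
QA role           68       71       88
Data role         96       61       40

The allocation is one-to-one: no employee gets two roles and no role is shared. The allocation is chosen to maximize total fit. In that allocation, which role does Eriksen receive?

Eriksen receives Data role.

Treat this as an assignment problem: match each employee to one role.
Optimal: Eriksen→Data role (96 pts), Ghosh→Lead role (99 pts), Ivanova→QA role (88 pts) — total 96+99+88 = 283 pts.
Column-greedy (each role in turn goes to its best remaining employee) gives 248 pts, worse by 35.
Every other assignment is strictly worse.
Eriksen's own top role is Lead role (99 pts), but forcing Eriksen→Lead role and reassigning the rest optimally gives only 248 pts — worse by 35.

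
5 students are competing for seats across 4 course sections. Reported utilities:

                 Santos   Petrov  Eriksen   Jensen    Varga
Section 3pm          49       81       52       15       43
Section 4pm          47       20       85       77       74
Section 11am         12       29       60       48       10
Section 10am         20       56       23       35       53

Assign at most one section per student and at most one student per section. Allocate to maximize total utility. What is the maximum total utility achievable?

Max total: 271 points

Optimal: Petrov→Section 3pm (81 points), Jensen→Section 4pm (77 points), Eriksen→Section 11am (60 points), Varga→Section 10am (53 points) — total 81+77+60+53 = 271 points.
Column-greedy (each section in turn goes to its best remaining student) gives 267 points, worse by 4.
Next-best assignment: Petrov→Section 3pm, Eriksen→Section 4pm, Jensen→Section 11am, Varga→Section 10am = 267 points.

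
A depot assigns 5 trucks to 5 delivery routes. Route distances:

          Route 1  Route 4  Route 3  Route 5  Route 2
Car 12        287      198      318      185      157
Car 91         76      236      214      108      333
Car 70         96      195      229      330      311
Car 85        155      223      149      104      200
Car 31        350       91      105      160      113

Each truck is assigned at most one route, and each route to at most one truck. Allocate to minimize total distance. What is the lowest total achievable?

Optimal: Car 12→Route 2 (157 km), Car 91→Route 5 (108 km), Car 70→Route 1 (96 km), Car 85→Route 3 (149 km), Car 31→Route 4 (91 km) — total 157+108+96+149+91 = 601 km.
Column-greedy (each route in turn goes to its cheapest remaining truck) gives 812 km, worse by 211.
Checked against all permutations: 601 km is optimal.

Minimum total: 601 km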